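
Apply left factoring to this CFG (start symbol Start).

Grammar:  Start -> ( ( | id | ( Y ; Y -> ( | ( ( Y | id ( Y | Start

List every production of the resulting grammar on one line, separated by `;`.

Start has alternatives sharing prefix '(': factor to Start → ( Start1 with Start1 → ( | Y.
Y has alternatives sharing prefix '(': factor to Y → ( Y1 with Y1 → ε | ( Y.

Start -> id | ( Start1; Y -> id ( Y | Start | ( Y1; Start1 -> ( | Y; Y1 -> eps | ( Y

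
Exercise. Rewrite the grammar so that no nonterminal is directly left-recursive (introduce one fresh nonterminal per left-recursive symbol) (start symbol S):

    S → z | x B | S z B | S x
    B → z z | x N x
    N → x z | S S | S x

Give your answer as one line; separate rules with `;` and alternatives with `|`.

S is directly left-recursive.
For S: α = {z B, x}, β = {z, x B}. Rewrite as S → β S' and S' → α S' | ε.

S → z S' | x B S'; B → z z | x N x; N → x z | S S | S x; S' → z B S' | x S' | ε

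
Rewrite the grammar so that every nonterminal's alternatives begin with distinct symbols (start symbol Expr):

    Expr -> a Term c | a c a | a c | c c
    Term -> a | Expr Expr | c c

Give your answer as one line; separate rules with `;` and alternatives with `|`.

Expr -> c c | a Expr1; Term -> a | Expr Expr | c c; Expr1 -> Term c | c Expr11; Expr11 -> a | ε

Expr has alternatives sharing prefix 'a': factor to Expr → a Expr1 with Expr1 → Term c | c a | c.
Expr1 has alternatives sharing prefix 'c': factor to Expr1 → c Expr11 with Expr11 → a | ε.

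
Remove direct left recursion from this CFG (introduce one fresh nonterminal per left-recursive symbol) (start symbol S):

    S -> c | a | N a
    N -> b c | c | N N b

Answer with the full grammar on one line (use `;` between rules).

Directly left-recursive nonterminal: N.
For N: α = {N b}, β = {b c, c}. Rewrite as N → β N' and N' → α N' | ε.

S -> c | a | N a; N -> b c N' | c N'; N' -> N b N' | ε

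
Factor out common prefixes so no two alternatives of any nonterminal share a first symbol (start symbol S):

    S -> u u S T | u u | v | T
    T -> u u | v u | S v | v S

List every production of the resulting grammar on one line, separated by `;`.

S has alternatives sharing prefix 'u u': factor to S → u u S' with S' → S T | ε.
T has alternatives sharing prefix 'v': factor to T → v T' with T' → u | S.

S -> v | T | u u S'; T -> u u | S v | v T'; S' -> S T | ε; T' -> u | S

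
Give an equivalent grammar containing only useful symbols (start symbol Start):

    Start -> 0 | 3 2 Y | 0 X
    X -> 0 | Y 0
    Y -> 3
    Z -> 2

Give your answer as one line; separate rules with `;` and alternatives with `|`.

Start -> 0 | 3 2 Y | 0 X; X -> 0 | Y 0; Y -> 3

Generating nonterminals: {Start, X, Y, Z}.
Reachable from Start after that: {Start, X, Y}.
Removed useless symbols: {Z} and every production mentioning them.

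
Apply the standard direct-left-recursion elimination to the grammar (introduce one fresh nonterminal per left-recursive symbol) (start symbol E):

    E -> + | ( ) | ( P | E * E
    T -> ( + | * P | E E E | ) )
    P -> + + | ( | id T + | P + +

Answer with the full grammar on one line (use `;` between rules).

Left recursion appears on E, P.
For E: α = {* E}, β = {+, ( ), ( P}. Rewrite as E → β E' and E' → α E' | ε.
For P: α = {+ +}, β = {+ +, (, id T +}. Rewrite as P → β P' and P' → α P' | ε.

E -> + E' | ( ) E' | ( P E'; T -> ( + | * P | E E E | ) ); P -> + + P' | ( P' | id T + P'; E' -> * E E' | ε; P' -> + + P' | ε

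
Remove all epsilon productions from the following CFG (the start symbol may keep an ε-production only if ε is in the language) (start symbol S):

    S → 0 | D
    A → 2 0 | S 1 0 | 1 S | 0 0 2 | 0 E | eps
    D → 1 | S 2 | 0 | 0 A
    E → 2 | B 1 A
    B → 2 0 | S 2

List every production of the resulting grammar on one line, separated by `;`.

S → 0 | D; A → 2 0 | S 1 0 | 1 S | 0 0 2 | 0 E; D → 1 | S 2 | 0 | 0 A; E → 2 | B 1 A | B 1; B → 2 0 | S 2

Nullable set = {A}.
ε ∉ L(G), so no ε-production is kept.
Add the nullable-subset variants: E → B 1 A gives B 1 A | B 1.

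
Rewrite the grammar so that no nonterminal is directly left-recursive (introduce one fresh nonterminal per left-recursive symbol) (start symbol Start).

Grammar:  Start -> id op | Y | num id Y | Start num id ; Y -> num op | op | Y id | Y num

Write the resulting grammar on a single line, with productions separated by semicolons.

Start -> id op Start1 | Y Start1 | num id Y Start1; Y -> num op Y1 | op Y1; Start1 -> num id Start1 | epsilon; Y1 -> id Y1 | num Y1 | epsilon

Directly left-recursive nonterminals: Start, Y.
For Start: α = {num id}, β = {id op, Y, num id Y}. Rewrite as Start → β Start1 and Start1 → α Start1 | ε.
For Y: α = {id, num}, β = {num op, op}. Rewrite as Y → β Y1 and Y1 → α Y1 | ε.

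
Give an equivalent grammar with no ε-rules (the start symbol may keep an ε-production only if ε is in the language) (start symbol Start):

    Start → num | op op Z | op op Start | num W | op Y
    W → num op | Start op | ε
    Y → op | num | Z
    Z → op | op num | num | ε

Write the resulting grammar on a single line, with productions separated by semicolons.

Start → num | op op Z | op op | op op Start | num W | op Y | op; W → num op | Start op; Y → op | num | Z; Z → op | op num | num

Nullable nonterminals: {W, Y, Z}.
ε ∉ L(G), so no ε-production is kept.
For each production, add variants omitting each subset of nullable occurrences: Start → op op Z gives op op Z | op op. Start → op Y gives op Y | op.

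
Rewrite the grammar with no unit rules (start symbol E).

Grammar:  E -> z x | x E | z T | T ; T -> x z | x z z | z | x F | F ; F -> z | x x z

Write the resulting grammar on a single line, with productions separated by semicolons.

E -> z x | x E | z T | z | x x z | x z | x z z | x F; T -> z | x x z | x z | x z z | x F; F -> z | x x z

Unit pairs: E ⇒* {F, T}; T ⇒* {F}.
For every A with A ⇒* B via unit rules, add B's non-unit alternatives to A; then delete every rule of the form X → Y.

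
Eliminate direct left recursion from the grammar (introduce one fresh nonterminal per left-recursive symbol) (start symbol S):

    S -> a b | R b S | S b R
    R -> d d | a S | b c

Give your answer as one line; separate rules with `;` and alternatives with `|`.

Left recursion appears on S.
For S: α = {b R}, β = {a b, R b S}. Rewrite as S → β S' and S' → α S' | ε.

S -> a b S' | R b S S'; R -> d d | a S | b c; S' -> b R S' | ε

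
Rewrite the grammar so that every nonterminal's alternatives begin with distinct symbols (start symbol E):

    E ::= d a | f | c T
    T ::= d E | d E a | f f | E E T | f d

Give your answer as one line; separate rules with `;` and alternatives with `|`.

T has alternatives sharing prefix 'd E': factor to T → d E T' with T' → ε | a.
T has alternatives sharing prefix 'f': factor to T → f T'' with T'' → f | d.

E ::= d a | f | c T; T ::= E E T | d E T' | f T''; T' ::= epsilon | a; T'' ::= f | d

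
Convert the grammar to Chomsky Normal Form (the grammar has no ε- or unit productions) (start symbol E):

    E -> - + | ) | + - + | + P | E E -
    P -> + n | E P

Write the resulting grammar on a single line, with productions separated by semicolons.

Introduce a nonterminal for each terminal appearing in a rule of length ≥ 2: X1 → -, X2 → +, X3 → n.
Binarize each right-hand side of length ≥ 3 by chaining fresh nonterminals (Y1, Y2, …): affected rules were E → X2 X1 X2; E → E E X1.

E -> X1 X2 | ) | X2 Y1 | X2 P | E Y2; P -> X2 X3 | E P; X1 -> -; X2 -> +; X3 -> n; Y1 -> X1 X2; Y2 -> E X1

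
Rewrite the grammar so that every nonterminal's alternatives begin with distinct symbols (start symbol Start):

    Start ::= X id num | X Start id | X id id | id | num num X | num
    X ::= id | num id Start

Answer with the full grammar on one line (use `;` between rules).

Start has alternatives sharing prefix 'X': factor to Start → X Start1 with Start1 → id num | Start id | id id.
Start has alternatives sharing prefix 'num': factor to Start → num Start2 with Start2 → num X | ε.
Start1 has alternatives sharing prefix 'id': factor to Start1 → id Start11 with Start11 → num | id.

Start ::= id | X Start1 | num Start2; X ::= id | num id Start; Start1 ::= Start id | id Start11; Start2 ::= num X | epsilon; Start11 ::= num | id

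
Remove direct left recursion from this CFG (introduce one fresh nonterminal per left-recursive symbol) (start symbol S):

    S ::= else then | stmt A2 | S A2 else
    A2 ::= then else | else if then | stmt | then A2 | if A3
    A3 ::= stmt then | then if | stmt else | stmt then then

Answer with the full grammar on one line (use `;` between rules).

S ::= else then S' | stmt A2 S'; A2 ::= then else | else if then | stmt | then A2 | if A3; A3 ::= stmt then | then if | stmt else | stmt then then; S' ::= A2 else S' | epsilon

S is directly left-recursive.
For S: α = {A2 else}, β = {else then, stmt A2}. Rewrite as S → β S' and S' → α S' | ε.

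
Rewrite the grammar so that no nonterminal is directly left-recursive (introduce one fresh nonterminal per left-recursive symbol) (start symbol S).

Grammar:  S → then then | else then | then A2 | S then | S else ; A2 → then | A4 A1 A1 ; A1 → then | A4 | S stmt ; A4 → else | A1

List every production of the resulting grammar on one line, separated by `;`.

S → then then S' | else then S' | then A2 S'; A2 → then | A4 A1 A1; A1 → then | A4 | S stmt; A4 → else | A1; S' → then S' | else S' | ε

S is directly left-recursive.
For S: α = {then, else}, β = {then then, else then, then A2}. Rewrite as S → β S' and S' → α S' | ε.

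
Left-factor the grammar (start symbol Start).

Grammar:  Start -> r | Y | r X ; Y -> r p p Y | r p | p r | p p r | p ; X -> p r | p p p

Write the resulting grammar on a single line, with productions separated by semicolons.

Start -> Y | r Start1; Y -> p Y1 | r p Y2; X -> p X1; Start1 -> ε | X; Y1 -> r | p r | ε; Y2 -> p Y | ε; X1 -> r | p p

Start has alternatives sharing prefix 'r': factor to Start → r Start1 with Start1 → ε | X.
Y has alternatives sharing prefix 'p': factor to Y → p Y1 with Y1 → r | p r | ε.
Y has alternatives sharing prefix 'r p': factor to Y → r p Y2 with Y2 → p Y | ε.
X has alternatives sharing prefix 'p': factor to X → p X1 with X1 → r | p p.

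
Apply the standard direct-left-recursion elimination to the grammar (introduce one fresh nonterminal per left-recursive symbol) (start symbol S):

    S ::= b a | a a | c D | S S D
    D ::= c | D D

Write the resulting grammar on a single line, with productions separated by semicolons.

S ::= b a S' | a a S' | c D S'; D ::= c D'; S' ::= S D S' | ε; D' ::= D D' | ε

S, D are directly left-recursive.
For S: α = {S D}, β = {b a, a a, c D}. Rewrite as S → β S' and S' → α S' | ε.
For D: α = {D}, β = {c}. Rewrite as D → β D' and D' → α D' | ε.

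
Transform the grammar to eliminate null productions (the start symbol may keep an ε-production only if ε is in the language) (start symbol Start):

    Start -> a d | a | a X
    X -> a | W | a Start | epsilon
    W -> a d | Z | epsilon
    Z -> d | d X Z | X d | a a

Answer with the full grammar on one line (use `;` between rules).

Nullable nonterminals: {W, X}.
ε ∉ L(G), so no ε-production is kept.
For each production, add variants omitting each subset of nullable occurrences: Z → d X Z gives d X Z | d Z.

Start -> a d | a | a X; X -> a | W | a Start; W -> a d | Z; Z -> d | d X Z | d Z | X d | a a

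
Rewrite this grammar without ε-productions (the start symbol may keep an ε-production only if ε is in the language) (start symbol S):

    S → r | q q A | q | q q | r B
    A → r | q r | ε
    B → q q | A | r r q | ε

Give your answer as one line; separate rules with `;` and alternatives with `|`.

Nullable set = {A, B}.
ε ∉ L(G), so no ε-production is kept.
Add the nullable-subset variants: S → q q A gives q q A | q q.

S → r | q q A | q q | q | r B; A → r | q r; B → q q | A | r r q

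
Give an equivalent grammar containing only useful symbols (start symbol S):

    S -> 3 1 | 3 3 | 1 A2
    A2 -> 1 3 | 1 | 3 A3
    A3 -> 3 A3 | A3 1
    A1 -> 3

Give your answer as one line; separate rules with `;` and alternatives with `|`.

S -> 3 1 | 3 3 | 1 A2; A2 -> 1 3 | 1

Generating nonterminals: {A1, A2, S}.
Reachable from S after that: {A2, S}.
Removed useless symbols: {A1, A3} and every production mentioning them.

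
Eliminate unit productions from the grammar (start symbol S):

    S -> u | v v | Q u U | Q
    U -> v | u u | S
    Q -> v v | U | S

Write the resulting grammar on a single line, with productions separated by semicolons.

S -> v | u u | u | v v | Q u U; U -> v | u u | u | v v | Q u U; Q -> v | u u | u | v v | Q u U

Unit pairs: Q ⇒* {S, U}; S ⇒* {Q, U}; U ⇒* {Q, S}.
Replace each nonterminal's rules with the union of the non-unit rules of every nonterminal it unit-derives.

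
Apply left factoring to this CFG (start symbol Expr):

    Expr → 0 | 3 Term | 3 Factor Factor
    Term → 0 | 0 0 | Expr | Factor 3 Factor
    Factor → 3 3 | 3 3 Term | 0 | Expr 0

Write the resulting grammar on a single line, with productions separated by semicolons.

Expr → 0 | 3 Expr1; Term → Expr | Factor 3 Factor | 0 Term1; Factor → 0 | Expr 0 | 3 3 Factor1; Expr1 → Term | Factor Factor; Term1 → ε | 0; Factor1 → ε | Term

Expr has alternatives sharing prefix '3': factor to Expr → 3 Expr1 with Expr1 → Term | Factor Factor.
Term has alternatives sharing prefix '0': factor to Term → 0 Term1 with Term1 → ε | 0.
Factor has alternatives sharing prefix '3 3': factor to Factor → 3 3 Factor1 with Factor1 → ε | Term.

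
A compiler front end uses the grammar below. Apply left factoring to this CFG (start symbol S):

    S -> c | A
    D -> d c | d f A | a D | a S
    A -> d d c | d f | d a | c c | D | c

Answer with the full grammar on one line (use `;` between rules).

S -> c | A; D -> d D' | a D''; A -> D | d A' | c A''; D' -> c | f A; D'' -> D | S; A' -> d c | f | a; A'' -> c | epsilon

D has alternatives sharing prefix 'd': factor to D → d D' with D' → c | f A.
D has alternatives sharing prefix 'a': factor to D → a D'' with D'' → D | S.
A has alternatives sharing prefix 'd': factor to A → d A' with A' → d c | f | a.
A has alternatives sharing prefix 'c': factor to A → c A'' with A'' → c | ε.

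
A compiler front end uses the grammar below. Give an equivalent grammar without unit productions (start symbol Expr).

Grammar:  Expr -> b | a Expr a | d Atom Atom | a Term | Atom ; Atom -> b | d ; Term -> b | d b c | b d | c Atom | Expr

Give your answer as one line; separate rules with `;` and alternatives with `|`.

Expr -> b | d | a Expr a | d Atom Atom | a Term; Atom -> b | d; Term -> b | d b c | b d | c Atom | d | a Expr a | d Atom Atom | a Term

Unit pairs: Expr ⇒* {Atom}; Term ⇒* {Atom, Expr}.
For each unit pair (A, B), copy every non-unit production of B to A, then drop all unit productions.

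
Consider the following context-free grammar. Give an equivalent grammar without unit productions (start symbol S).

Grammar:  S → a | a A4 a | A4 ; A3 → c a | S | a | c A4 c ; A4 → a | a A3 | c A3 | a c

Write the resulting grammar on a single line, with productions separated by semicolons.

S → a | a A3 | c A3 | a c | a A4 a; A3 → a | a A3 | c A3 | a c | a A4 a | c a | c A4 c; A4 → a | a A3 | c A3 | a c

Unit pairs: A3 ⇒* {A4, S}; S ⇒* {A4}.
For every A with A ⇒* B via unit rules, add B's non-unit alternatives to A; then delete every rule of the form X → Y.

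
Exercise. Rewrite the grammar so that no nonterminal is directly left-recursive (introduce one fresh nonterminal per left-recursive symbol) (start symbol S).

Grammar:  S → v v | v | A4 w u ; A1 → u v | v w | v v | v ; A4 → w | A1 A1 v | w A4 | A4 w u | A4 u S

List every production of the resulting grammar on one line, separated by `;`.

S → v v | v | A4 w u; A1 → u v | v w | v v | v; A4 → w A4' | A1 A1 v A4' | w A4 A4'; A4' → w u A4' | u S A4' | ε

Directly left-recursive nonterminal: A4.
For A4: α = {w u, u S}, β = {w, A1 A1 v, w A4}. Rewrite as A4 → β A4' and A4' → α A4' | ε.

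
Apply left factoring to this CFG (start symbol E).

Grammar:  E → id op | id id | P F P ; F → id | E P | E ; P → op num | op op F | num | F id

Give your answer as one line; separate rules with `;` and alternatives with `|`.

E → P F P | id E'; F → id | E F'; P → num | F id | op P'; E' → op | id; F' → P | ε; P' → num | op F

E has alternatives sharing prefix 'id': factor to E → id E' with E' → op | id.
F has alternatives sharing prefix 'E': factor to F → E F' with F' → P | ε.
P has alternatives sharing prefix 'op': factor to P → op P' with P' → num | op F.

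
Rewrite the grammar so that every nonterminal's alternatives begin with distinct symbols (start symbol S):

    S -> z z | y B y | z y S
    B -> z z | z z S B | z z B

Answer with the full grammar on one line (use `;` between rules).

S has alternatives sharing prefix 'z': factor to S → z S' with S' → z | y S.
B has alternatives sharing prefix 'z z': factor to B → z z B' with B' → ε | S B | B.

S -> y B y | z S'; B -> z z B'; S' -> z | y S; B' -> ε | S B | B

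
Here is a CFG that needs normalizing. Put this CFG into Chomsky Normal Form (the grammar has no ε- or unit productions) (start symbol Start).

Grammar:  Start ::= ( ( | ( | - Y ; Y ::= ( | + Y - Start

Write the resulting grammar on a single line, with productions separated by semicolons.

Start ::= X1 X1 | ( | X2 Y; Y ::= ( | X3 Y1; X1 ::= (; X2 ::= -; X3 ::= +; Y1 ::= Y Y2; Y2 ::= X2 Start

Introduce a nonterminal for each terminal appearing in a rule of length ≥ 2: X1 → (, X2 → -, X3 → +.
Binarize each right-hand side of length ≥ 3 by chaining fresh nonterminals (Y1, Y2, …): affected rules were Y → X3 Y X2 Start.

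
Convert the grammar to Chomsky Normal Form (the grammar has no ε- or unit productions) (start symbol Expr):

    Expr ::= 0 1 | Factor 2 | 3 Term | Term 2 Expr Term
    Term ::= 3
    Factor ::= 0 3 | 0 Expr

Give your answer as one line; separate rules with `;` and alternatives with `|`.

Introduce a nonterminal for each terminal appearing in a rule of length ≥ 2: X1 → 0, X2 → 1, X3 → 2, X4 → 3.
Binarize each right-hand side of length ≥ 3 by chaining fresh nonterminals (Y1, Y2, …): affected rules were Expr → Term X3 Expr Term.

Expr ::= X1 X2 | Factor X3 | X4 Term | Term Y1; Term ::= 3; Factor ::= X1 X4 | X1 Expr; X1 ::= 0; X2 ::= 1; X3 ::= 2; X4 ::= 3; Y1 ::= X3 Y2; Y2 ::= Expr Term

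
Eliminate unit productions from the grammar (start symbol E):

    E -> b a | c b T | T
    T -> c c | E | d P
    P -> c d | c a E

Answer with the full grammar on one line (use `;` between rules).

E -> b a | c b T | c c | d P; T -> b a | c b T | c c | d P; P -> c d | c a E

Unit pairs: E ⇒* {T}; T ⇒* {E}.
Replace each nonterminal's rules with the union of the non-unit rules of every nonterminal it unit-derives.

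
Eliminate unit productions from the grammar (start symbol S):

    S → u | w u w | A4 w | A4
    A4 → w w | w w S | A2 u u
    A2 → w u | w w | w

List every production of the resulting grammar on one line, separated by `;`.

S → w w | w w S | A2 u u | u | w u w | A4 w; A4 → w w | w w S | A2 u u; A2 → w u | w w | w

Unit pairs: S ⇒* {A4}.
For every A with A ⇒* B via unit rules, add B's non-unit alternatives to A; then delete every rule of the form X → Y.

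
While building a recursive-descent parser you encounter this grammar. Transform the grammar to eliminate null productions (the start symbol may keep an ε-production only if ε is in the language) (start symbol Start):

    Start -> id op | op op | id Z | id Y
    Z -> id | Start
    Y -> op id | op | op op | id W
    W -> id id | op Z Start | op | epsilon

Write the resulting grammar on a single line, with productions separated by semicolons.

Nullable set = {W}.
ε ∉ L(G), so no ε-production is kept.
Add the nullable-subset variants: Y → id W gives id W | id.

Start -> id op | op op | id Z | id Y; Z -> id | Start; Y -> op id | op | op op | id W | id; W -> id id | op Z Start | op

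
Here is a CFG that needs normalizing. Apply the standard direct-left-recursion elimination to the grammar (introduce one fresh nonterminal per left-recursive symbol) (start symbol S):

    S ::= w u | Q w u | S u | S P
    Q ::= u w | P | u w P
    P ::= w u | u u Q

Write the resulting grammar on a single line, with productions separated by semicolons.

Directly left-recursive nonterminal: S.
For S: α = {u, P}, β = {w u, Q w u}. Rewrite as S → β S' and S' → α S' | ε.

S ::= w u S' | Q w u S'; Q ::= u w | P | u w P; P ::= w u | u u Q; S' ::= u S' | P S' | epsilon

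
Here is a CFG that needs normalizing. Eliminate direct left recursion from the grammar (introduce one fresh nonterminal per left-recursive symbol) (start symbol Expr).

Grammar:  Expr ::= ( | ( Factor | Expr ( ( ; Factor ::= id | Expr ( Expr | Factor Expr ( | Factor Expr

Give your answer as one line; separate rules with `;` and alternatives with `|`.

Expr ::= ( Expr1 | ( Factor Expr1; Factor ::= id Factor1 | Expr ( Expr Factor1; Expr1 ::= ( ( Expr1 | ε; Factor1 ::= Expr ( Factor1 | Expr Factor1 | ε

Left recursion appears on Expr, Factor.
For Expr: α = {( (}, β = {(, ( Factor}. Rewrite as Expr → β Expr1 and Expr1 → α Expr1 | ε.
For Factor: α = {Expr (, Expr}, β = {id, Expr ( Expr}. Rewrite as Factor → β Factor1 and Factor1 → α Factor1 | ε.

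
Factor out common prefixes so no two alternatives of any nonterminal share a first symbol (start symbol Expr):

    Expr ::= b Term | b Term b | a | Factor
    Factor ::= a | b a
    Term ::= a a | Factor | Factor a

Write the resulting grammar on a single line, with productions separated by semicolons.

Expr has alternatives sharing prefix 'b Term': factor to Expr → b Term Expr1 with Expr1 → ε | b.
Term has alternatives sharing prefix 'Factor': factor to Term → Factor Term1 with Term1 → ε | a.

Expr ::= a | Factor | b Term Expr1; Factor ::= a | b a; Term ::= a a | Factor Term1; Expr1 ::= ε | b; Term1 ::= ε | a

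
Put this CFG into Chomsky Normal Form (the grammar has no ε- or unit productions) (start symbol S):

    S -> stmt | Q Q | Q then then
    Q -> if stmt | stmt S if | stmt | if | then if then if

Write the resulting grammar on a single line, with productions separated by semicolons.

Introduce a nonterminal for each terminal appearing in a rule of length ≥ 2: X1 → then, X2 → if, X3 → stmt.
Binarize each right-hand side of length ≥ 3 by chaining fresh nonterminals (Y1, Y2, …): affected rules were S → Q X1 X1; Q → X3 S X2; Q → X1 X2 X1 X2.

S -> stmt | Q Q | Q Y1; Q -> X2 X3 | X3 Y2 | stmt | if | X1 Y3; X1 -> then; X2 -> if; X3 -> stmt; Y1 -> X1 X1; Y2 -> S X2; Y3 -> X2 Y4; Y4 -> X1 X2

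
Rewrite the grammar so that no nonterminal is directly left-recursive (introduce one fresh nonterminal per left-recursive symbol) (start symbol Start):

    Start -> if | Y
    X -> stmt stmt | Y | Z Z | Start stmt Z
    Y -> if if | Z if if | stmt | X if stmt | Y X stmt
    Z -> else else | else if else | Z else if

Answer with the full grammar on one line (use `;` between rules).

Directly left-recursive nonterminals: Y, Z.
For Y: α = {X stmt}, β = {if if, Z if if, stmt, X if stmt}. Rewrite as Y → β Y1 and Y1 → α Y1 | ε.
For Z: α = {else if}, β = {else else, else if else}. Rewrite as Z → β Z1 and Z1 → α Z1 | ε.

Start -> if | Y; X -> stmt stmt | Y | Z Z | Start stmt Z; Y -> if if Y1 | Z if if Y1 | stmt Y1 | X if stmt Y1; Z -> else else Z1 | else if else Z1; Y1 -> X stmt Y1 | ε; Z1 -> else if Z1 | ε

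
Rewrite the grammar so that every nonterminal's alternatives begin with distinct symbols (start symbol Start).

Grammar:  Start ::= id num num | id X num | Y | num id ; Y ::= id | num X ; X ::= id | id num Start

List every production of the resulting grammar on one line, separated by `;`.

Start ::= Y | num id | id Start1; Y ::= id | num X; X ::= id X1; Start1 ::= num num | X num; X1 ::= ε | num Start

Start has alternatives sharing prefix 'id': factor to Start → id Start1 with Start1 → num num | X num.
X has alternatives sharing prefix 'id': factor to X → id X1 with X1 → ε | num Start.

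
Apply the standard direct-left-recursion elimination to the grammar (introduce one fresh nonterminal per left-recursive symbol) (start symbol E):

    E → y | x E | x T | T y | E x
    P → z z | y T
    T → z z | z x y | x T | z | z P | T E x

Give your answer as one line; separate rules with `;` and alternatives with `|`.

E → y E' | x E E' | x T E' | T y E'; P → z z | y T; T → z z T' | z x y T' | x T T' | z T' | z P T'; E' → x E' | ε; T' → E x T' | ε

Directly left-recursive nonterminals: E, T.
For E: α = {x}, β = {y, x E, x T, T y}. Rewrite as E → β E' and E' → α E' | ε.
For T: α = {E x}, β = {z z, z x y, x T, z, z P}. Rewrite as T → β T' and T' → α T' | ε.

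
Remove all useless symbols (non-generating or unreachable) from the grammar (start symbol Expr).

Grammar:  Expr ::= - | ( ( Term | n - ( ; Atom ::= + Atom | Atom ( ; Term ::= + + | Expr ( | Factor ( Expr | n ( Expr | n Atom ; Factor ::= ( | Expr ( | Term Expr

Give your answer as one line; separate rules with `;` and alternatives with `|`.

Expr ::= - | ( ( Term | n - (; Term ::= + + | Expr ( | Factor ( Expr | n ( Expr; Factor ::= ( | Expr ( | Term Expr

Generating nonterminals: {Expr, Factor, Term}.
Reachable from Expr after that: {Expr, Factor, Term}.
Removed useless symbols: {Atom} and every production mentioning them.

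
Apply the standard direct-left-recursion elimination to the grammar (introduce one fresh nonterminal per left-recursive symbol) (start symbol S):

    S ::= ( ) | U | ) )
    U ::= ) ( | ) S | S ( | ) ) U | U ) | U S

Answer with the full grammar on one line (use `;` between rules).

Left recursion appears on U.
For U: α = {), S}, β = {) (, ) S, S (, ) ) U}. Rewrite as U → β U' and U' → α U' | ε.

S ::= ( ) | U | ) ); U ::= ) ( U' | ) S U' | S ( U' | ) ) U U'; U' ::= ) U' | S U' | ε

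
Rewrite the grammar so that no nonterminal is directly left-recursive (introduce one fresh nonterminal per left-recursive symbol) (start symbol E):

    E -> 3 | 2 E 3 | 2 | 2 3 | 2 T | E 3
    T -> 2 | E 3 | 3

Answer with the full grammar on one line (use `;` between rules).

E is directly left-recursive.
For E: α = {3}, β = {3, 2 E 3, 2, 2 3, 2 T}. Rewrite as E → β E' and E' → α E' | ε.

E -> 3 E' | 2 E 3 E' | 2 E' | 2 3 E' | 2 T E'; T -> 2 | E 3 | 3; E' -> 3 E' | ε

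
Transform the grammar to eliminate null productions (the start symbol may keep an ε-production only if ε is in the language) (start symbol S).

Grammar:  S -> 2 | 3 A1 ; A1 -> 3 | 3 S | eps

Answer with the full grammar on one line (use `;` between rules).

S -> 2 | 3 A1 | 3; A1 -> 3 | 3 S

Nullable set = {A1}.
ε ∉ L(G), so no ε-production is kept.
Expand every rule over subsets of its nullable positions: S → 3 A1 gives 3 A1 | 3.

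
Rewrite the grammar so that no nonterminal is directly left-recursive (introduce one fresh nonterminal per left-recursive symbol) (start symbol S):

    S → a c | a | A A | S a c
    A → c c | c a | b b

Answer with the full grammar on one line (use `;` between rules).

Left recursion appears on S.
For S: α = {a c}, β = {a c, a, A A}. Rewrite as S → β S' and S' → α S' | ε.

S → a c S' | a S' | A A S'; A → c c | c a | b b; S' → a c S' | eps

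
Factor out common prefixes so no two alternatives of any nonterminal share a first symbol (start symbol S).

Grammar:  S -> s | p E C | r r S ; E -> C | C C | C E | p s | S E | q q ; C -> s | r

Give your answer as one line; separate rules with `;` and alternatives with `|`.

S -> s | p E C | r r S; E -> p s | S E | q q | C E'; C -> s | r; E' -> ε | C | E

E has alternatives sharing prefix 'C': factor to E → C E' with E' → ε | C | E.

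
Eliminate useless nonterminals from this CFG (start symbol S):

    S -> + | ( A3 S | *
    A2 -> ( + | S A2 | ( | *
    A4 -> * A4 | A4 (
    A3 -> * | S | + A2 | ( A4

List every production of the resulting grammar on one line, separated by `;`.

Generating nonterminals: {A2, A3, S}.
Reachable from S after that: {A2, A3, S}.
Removed useless symbols: {A4} and every production mentioning them.

S -> + | ( A3 S | *; A2 -> ( + | S A2 | ( | *; A3 -> * | S | + A2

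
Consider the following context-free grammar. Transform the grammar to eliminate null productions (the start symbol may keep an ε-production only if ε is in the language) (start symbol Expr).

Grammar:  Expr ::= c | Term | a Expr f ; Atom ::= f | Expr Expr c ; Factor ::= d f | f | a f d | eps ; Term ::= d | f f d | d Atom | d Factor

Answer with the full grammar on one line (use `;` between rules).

Nullable nonterminals: {Factor}.
ε ∉ L(G), so no ε-production is kept.

Expr ::= c | Term | a Expr f; Atom ::= f | Expr Expr c; Factor ::= d f | f | a f d; Term ::= d | f f d | d Atom | d Factor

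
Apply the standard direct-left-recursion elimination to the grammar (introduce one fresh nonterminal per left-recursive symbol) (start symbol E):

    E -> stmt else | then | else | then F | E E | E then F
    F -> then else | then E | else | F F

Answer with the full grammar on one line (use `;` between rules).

Left recursion appears on E, F.
For E: α = {E, then F}, β = {stmt else, then, else, then F}. Rewrite as E → β E' and E' → α E' | ε.
For F: α = {F}, β = {then else, then E, else}. Rewrite as F → β F' and F' → α F' | ε.

E -> stmt else E' | then E' | else E' | then F E'; F -> then else F' | then E F' | else F'; E' -> E E' | then F E' | ε; F' -> F F' | ε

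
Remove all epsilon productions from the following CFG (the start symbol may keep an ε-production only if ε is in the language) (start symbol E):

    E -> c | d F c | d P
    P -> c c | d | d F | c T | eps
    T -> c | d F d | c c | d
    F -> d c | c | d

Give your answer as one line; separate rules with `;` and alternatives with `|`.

E -> c | d F c | d P | d; P -> c c | d | d F | c T; T -> c | d F d | c c | d; F -> d c | c | d

Nullable nonterminals: {P}.
ε ∉ L(G), so no ε-production is kept.
For each production, add variants omitting each subset of nullable occurrences: E → d P gives d P | d.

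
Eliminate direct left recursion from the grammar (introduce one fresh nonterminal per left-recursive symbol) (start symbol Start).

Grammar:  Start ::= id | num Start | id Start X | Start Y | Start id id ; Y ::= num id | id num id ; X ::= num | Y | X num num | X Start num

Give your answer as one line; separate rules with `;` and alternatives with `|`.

Directly left-recursive nonterminals: Start, X.
For Start: α = {Y, id id}, β = {id, num Start, id Start X}. Rewrite as Start → β Start1 and Start1 → α Start1 | ε.
For X: α = {num num, Start num}, β = {num, Y}. Rewrite as X → β X1 and X1 → α X1 | ε.

Start ::= id Start1 | num Start Start1 | id Start X Start1; Y ::= num id | id num id; X ::= num X1 | Y X1; Start1 ::= Y Start1 | id id Start1 | ε; X1 ::= num num X1 | Start num X1 | ε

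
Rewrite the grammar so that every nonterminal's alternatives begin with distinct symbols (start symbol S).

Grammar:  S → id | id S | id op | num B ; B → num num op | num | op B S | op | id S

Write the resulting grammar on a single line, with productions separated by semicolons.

S has alternatives sharing prefix 'id': factor to S → id S' with S' → ε | S | op.
B has alternatives sharing prefix 'num': factor to B → num B' with B' → num op | ε.
B has alternatives sharing prefix 'op': factor to B → op B'' with B'' → B S | ε.

S → num B | id S'; B → id S | num B' | op B''; S' → ε | S | op; B' → num op | ε; B'' → B S | ε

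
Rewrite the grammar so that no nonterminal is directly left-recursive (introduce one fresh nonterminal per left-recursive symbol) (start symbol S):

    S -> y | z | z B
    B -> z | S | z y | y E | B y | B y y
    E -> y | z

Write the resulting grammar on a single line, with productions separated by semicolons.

S -> y | z | z B; B -> z B' | S B' | z y B' | y E B'; E -> y | z; B' -> y B' | y y B' | ε

Directly left-recursive nonterminal: B.
For B: α = {y, y y}, β = {z, S, z y, y E}. Rewrite as B → β B' and B' → α B' | ε.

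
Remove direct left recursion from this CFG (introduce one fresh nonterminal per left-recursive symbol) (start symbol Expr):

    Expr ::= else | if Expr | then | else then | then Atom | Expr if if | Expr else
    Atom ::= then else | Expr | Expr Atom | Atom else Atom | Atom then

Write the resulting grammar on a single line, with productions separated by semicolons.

Expr ::= else Expr1 | if Expr Expr1 | then Expr1 | else then Expr1 | then Atom Expr1; Atom ::= then else Atom1 | Expr Atom1 | Expr Atom Atom1; Expr1 ::= if if Expr1 | else Expr1 | epsilon; Atom1 ::= else Atom Atom1 | then Atom1 | epsilon

Left recursion appears on Expr, Atom.
For Expr: α = {if if, else}, β = {else, if Expr, then, else then, then Atom}. Rewrite as Expr → β Expr1 and Expr1 → α Expr1 | ε.
For Atom: α = {else Atom, then}, β = {then else, Expr, Expr Atom}. Rewrite as Atom → β Atom1 and Atom1 → α Atom1 | ε.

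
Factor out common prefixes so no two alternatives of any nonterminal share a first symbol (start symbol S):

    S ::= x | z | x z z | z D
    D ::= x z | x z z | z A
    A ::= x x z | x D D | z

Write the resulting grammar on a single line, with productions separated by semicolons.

S has alternatives sharing prefix 'x': factor to S → x S' with S' → ε | z z.
S has alternatives sharing prefix 'z': factor to S → z S'' with S'' → ε | D.
D has alternatives sharing prefix 'x z': factor to D → x z D' with D' → ε | z.
A has alternatives sharing prefix 'x': factor to A → x A' with A' → x z | D D.

S ::= x S' | z S''; D ::= z A | x z D'; A ::= z | x A'; S' ::= eps | z z; S'' ::= eps | D; D' ::= eps | z; A' ::= x z | D D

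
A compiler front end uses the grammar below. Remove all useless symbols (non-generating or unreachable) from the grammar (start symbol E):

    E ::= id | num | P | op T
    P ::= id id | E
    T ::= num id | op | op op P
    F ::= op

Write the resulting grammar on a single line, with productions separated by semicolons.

E ::= id | num | P | op T; P ::= id id | E; T ::= num id | op | op op P

Generating nonterminals: {E, F, P, T}.
Reachable from E after that: {E, P, T}.
Removed useless symbols: {F} and every production mentioning them.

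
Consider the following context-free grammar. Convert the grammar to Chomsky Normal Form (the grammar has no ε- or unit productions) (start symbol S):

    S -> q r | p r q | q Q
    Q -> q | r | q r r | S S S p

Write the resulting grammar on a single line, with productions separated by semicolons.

Introduce a nonterminal for each terminal appearing in a rule of length ≥ 2: X1 → q, X2 → r, X3 → p.
Binarize each right-hand side of length ≥ 3 by chaining fresh nonterminals (Y1, Y2, …): affected rules were S → X3 X2 X1; Q → X1 X2 X2; Q → S S S X3.

S -> X1 X2 | X3 Y1 | X1 Q; Q -> q | r | X1 Y2 | S Y3; X1 -> q; X2 -> r; X3 -> p; Y1 -> X2 X1; Y2 -> X2 X2; Y3 -> S Y4; Y4 -> S X3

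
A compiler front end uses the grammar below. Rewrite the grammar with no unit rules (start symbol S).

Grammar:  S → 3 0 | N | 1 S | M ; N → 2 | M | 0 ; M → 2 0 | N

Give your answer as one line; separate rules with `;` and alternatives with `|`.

S → 3 0 | 1 S | 2 | 0 | 2 0; N → 2 | 0 | 2 0; M → 2 | 0 | 2 0

Unit pairs: M ⇒* {N}; N ⇒* {M}; S ⇒* {M, N}.
For every A with A ⇒* B via unit rules, add B's non-unit alternatives to A; then delete every rule of the form X → Y.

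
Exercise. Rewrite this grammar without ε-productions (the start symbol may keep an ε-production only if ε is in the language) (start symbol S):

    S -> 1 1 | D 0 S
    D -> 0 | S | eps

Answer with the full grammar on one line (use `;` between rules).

Nullable nonterminals: {D}.
ε ∉ L(G), so no ε-production is kept.
Add the nullable-subset variants: S → D 0 S gives D 0 S | 0 S.

S -> 1 1 | D 0 S | 0 S; D -> 0 | S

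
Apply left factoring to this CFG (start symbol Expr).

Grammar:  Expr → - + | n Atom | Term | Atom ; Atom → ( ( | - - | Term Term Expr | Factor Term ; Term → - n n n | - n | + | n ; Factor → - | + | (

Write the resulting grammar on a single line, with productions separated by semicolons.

Term has alternatives sharing prefix '- n': factor to Term → - n Term1 with Term1 → n n | ε.

Expr → - + | n Atom | Term | Atom; Atom → ( ( | - - | Term Term Expr | Factor Term; Term → + | n | - n Term1; Factor → - | + | (; Term1 → n n | ε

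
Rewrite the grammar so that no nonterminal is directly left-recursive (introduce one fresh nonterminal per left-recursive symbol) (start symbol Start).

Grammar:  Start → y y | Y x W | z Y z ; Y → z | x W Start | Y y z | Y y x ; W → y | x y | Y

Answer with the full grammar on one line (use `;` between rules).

Start → y y | Y x W | z Y z; Y → z Y1 | x W Start Y1; W → y | x y | Y; Y1 → y z Y1 | y x Y1 | epsilon

Left recursion appears on Y.
For Y: α = {y z, y x}, β = {z, x W Start}. Rewrite as Y → β Y1 and Y1 → α Y1 | ε.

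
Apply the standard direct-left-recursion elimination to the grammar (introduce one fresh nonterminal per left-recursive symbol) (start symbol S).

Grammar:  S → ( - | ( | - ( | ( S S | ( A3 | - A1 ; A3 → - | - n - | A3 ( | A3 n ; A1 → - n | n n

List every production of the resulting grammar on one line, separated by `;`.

Left recursion appears on A3.
For A3: α = {(, n}, β = {-, - n -}. Rewrite as A3 → β A3' and A3' → α A3' | ε.

S → ( - | ( | - ( | ( S S | ( A3 | - A1; A3 → - A3' | - n - A3'; A1 → - n | n n; A3' → ( A3' | n A3' | ε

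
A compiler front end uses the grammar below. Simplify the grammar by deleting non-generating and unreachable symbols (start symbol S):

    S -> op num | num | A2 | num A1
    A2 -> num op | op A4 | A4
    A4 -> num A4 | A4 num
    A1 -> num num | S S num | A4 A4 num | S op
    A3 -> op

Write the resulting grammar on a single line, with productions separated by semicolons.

S -> op num | num | A2 | num A1; A2 -> num op; A1 -> num num | S S num | S op

Generating nonterminals: {A1, A2, A3, S}.
Reachable from S after that: {A1, A2, S}.
Removed useless symbols: {A3, A4} and every production mentioning them.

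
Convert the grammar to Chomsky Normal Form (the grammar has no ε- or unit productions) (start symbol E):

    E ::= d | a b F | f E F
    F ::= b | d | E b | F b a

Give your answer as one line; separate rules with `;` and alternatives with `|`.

Introduce a nonterminal for each terminal appearing in a rule of length ≥ 2: X1 → a, X2 → b, X3 → f.
Binarize each right-hand side of length ≥ 3 by chaining fresh nonterminals (Y1, Y2, …): affected rules were E → X1 X2 F; E → X3 E F; F → F X2 X1.

E ::= d | X1 Y1 | X3 Y2; F ::= b | d | E X2 | F Y3; X1 ::= a; X2 ::= b; X3 ::= f; Y1 ::= X2 F; Y2 ::= E F; Y3 ::= X2 X1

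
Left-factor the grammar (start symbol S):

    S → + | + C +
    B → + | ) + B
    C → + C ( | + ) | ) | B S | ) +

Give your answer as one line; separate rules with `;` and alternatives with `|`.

S has alternatives sharing prefix '+': factor to S → + S' with S' → ε | C +.
C has alternatives sharing prefix '+': factor to C → + C' with C' → C ( | ).
C has alternatives sharing prefix ')': factor to C → ) C'' with C'' → ε | +.

S → + S'; B → + | ) + B; C → B S | + C' | ) C''; S' → epsilon | C +; C' → C ( | ); C'' → epsilon | +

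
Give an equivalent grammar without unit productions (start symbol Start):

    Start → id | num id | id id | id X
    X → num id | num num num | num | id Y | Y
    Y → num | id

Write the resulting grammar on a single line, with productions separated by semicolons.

Unit pairs: X ⇒* {Y}.
For each unit pair (A, B), copy every non-unit production of B to A, then drop all unit productions.

Start → id | num id | id id | id X; X → num id | num num num | num | id Y | id; Y → num | id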